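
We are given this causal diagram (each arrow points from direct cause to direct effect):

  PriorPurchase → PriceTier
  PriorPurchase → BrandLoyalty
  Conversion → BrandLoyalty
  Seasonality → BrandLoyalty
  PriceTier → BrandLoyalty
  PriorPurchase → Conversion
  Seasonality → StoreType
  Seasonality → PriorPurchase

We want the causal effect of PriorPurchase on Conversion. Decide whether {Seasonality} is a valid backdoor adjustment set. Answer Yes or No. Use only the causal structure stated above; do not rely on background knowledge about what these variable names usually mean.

Yes

Backdoor paths from PriorPurchase to Conversion (paths whose first edge points into PriorPurchase):
  P1: PriorPurchase <- Seasonality -> BrandLoyalty <- Conversion
Condition 1 (no descendant of PriorPurchase in the set): holds — descendants of PriorPurchase are {BrandLoyalty, Conversion, PriceTier}; none are in {Seasonality}.
Condition 2 (every backdoor path blocked by {Seasonality}):
  P1: blocked at fork node Seasonality ∈ conditioning set.
{Seasonality} satisfies the backdoor criterion.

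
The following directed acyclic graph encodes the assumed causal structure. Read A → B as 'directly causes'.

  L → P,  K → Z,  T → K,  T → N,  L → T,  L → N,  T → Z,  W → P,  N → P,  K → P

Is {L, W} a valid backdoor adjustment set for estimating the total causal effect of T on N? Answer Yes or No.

Yes

Backdoor paths from T to N (paths whose first edge points into T):
  P1: T <- L -> N
  P2: T <- L -> P <- N
Condition 1 (no descendant of T in the set): holds — descendants of T are {K, N, P, Z}; none are in {L, W}.
Condition 2 (every backdoor path blocked by {L, W}):
  P1: blocked at fork node L ∈ conditioning set.
  P2: blocked at fork node L ∈ conditioning set.
{L, W} satisfies the backdoor criterion.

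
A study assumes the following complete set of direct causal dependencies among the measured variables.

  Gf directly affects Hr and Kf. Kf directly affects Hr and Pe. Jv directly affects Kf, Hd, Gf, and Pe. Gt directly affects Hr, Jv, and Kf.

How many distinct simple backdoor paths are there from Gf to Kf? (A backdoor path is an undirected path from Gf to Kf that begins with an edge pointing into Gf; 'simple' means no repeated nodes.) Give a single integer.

4

A backdoor path from Gf to Kf is any simple undirected path whose first edge points into Gf (i.e. leaves Gf via a parent).
Parents of Gf: {Jv}.
Enumerating:
  P1: Gf <- Jv <- Gt -> Kf
  P2: Gf <- Jv <- Gt -> Hr <- Kf
  P3: Gf <- Jv -> Kf
  P4: Gf <- Jv -> Pe <- Kf
That exhausts the simple backdoor paths. Count: 4.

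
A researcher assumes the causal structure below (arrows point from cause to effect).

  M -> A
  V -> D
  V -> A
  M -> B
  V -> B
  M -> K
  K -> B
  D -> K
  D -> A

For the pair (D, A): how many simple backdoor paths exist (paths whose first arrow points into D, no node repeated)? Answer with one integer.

3

A backdoor path from D to A is any simple undirected path whose first edge points into D (i.e. leaves D via a parent).
Parents of D: {V}.
Enumerating:
  P1: D <- V -> B <- M -> A
  P2: D <- V -> B <- K <- M -> A
  P3: D <- V -> A
That exhausts the simple backdoor paths. Count: 3.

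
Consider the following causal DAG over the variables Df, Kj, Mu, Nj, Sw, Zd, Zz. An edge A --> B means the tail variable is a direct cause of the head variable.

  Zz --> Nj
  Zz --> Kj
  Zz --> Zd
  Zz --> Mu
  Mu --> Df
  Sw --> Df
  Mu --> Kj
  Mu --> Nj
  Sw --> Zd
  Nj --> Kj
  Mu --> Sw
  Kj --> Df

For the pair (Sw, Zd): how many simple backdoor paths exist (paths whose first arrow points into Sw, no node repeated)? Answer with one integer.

A backdoor path from Sw to Zd is any simple undirected path whose first edge points into Sw (i.e. leaves Sw via a parent).
Parents of Sw: {Mu}.
Enumerating:
  P1: Sw <- Mu <- Zz -> Zd
  P2: Sw <- Mu -> Nj <- Zz -> Zd
  P3: Sw <- Mu -> Nj -> Kj <- Zz -> Zd
  P4: Sw <- Mu -> Kj <- Zz -> Zd
  P5: Sw <- Mu -> Kj <- Nj <- Zz -> Zd
  P6: Sw <- Mu -> Df <- Kj <- Zz -> Zd
  P7: Sw <- Mu -> Df <- Kj <- Nj <- Zz -> Zd
That exhausts the simple backdoor paths. Count: 7.

7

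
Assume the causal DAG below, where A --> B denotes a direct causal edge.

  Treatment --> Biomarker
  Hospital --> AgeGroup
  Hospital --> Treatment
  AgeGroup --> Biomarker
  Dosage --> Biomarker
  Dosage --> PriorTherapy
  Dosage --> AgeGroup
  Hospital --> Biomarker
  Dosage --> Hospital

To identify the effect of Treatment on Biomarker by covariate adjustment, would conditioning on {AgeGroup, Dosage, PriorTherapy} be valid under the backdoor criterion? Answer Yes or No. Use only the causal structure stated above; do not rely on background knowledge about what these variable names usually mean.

No

Backdoor paths from Treatment to Biomarker (paths whose first edge points into Treatment):
  P1: Treatment <- Hospital <- Dosage -> AgeGroup -> Biomarker
  P2: Treatment <- Hospital <- Dosage -> Biomarker
  P3: Treatment <- Hospital -> AgeGroup <- Dosage -> Biomarker
  P4: Treatment <- Hospital -> AgeGroup -> Biomarker
  P5: Treatment <- Hospital -> Biomarker
Condition 1 (no descendant of Treatment in the set): holds — descendants of Treatment are {Biomarker}; none are in {AgeGroup, Dosage, PriorTherapy}.
Condition 2 (every backdoor path blocked by {AgeGroup, Dosage, PriorTherapy}):
  P1: blocked at fork node Dosage ∈ conditioning set.
  P2: blocked at fork node Dosage ∈ conditioning set.
  P3: blocked at fork node Dosage ∈ conditioning set.
  P4: blocked at chain node AgeGroup ∈ conditioning set.
  P5: open — no interior node is in the conditioning set.
{AgeGroup, Dosage, PriorTherapy} does not satisfy the backdoor criterion.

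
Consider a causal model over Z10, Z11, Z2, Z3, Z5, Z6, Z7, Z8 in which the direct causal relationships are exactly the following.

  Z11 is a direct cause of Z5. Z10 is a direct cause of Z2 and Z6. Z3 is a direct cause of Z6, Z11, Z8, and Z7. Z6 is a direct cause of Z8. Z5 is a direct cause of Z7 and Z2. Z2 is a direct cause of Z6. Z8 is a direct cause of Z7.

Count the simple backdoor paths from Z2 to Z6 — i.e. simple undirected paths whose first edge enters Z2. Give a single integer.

8

A backdoor path from Z2 to Z6 is any simple undirected path whose first edge points into Z2 (i.e. leaves Z2 via a parent).
Parents of Z2: {Z10, Z5}.
Enumerating:
  P1: Z2 <- Z10 -> Z6
  P2: Z2 <- Z5 <- Z11 <- Z3 -> Z6
  P3: Z2 <- Z5 <- Z11 <- Z3 -> Z8 <- Z6
  P4: Z2 <- Z5 <- Z11 <- Z3 -> Z7 <- Z8 <- Z6
  P5: Z2 <- Z5 -> Z7 <- Z3 -> Z6
  P6: Z2 <- Z5 -> Z7 <- Z3 -> Z8 <- Z6
  P7: Z2 <- Z5 -> Z7 <- Z8 <- Z3 -> Z6
  P8: Z2 <- Z5 -> Z7 <- Z8 <- Z6
That exhausts the simple backdoor paths. Count: 8.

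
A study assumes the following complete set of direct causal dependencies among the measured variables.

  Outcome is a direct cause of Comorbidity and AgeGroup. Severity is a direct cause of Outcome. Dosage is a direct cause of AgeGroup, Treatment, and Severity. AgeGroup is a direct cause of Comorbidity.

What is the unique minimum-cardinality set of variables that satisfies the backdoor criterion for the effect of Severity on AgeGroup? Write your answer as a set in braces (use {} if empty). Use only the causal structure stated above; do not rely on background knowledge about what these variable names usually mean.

{Dosage}

Variables eligible for adjustment (non-descendants of Severity, excluding Severity and AgeGroup): {Dosage, Treatment}.
Backdoor paths from Severity to AgeGroup:
  P1: Severity <- Dosage -> AgeGroup
The empty set is not sufficient: P1 (Severity <- Dosage -> AgeGroup) has no collider blocking it and no conditioned non-collider, so it is open.
Try {Dosage}:
  P1: blocked at fork node Dosage ∈ conditioning set.
{Dosage} contains no descendant of Severity and blocks every backdoor path.
No other singleton works — e.g. {Treatment} leaves P1 open — so {Dosage} is the unique smallest valid adjustment set.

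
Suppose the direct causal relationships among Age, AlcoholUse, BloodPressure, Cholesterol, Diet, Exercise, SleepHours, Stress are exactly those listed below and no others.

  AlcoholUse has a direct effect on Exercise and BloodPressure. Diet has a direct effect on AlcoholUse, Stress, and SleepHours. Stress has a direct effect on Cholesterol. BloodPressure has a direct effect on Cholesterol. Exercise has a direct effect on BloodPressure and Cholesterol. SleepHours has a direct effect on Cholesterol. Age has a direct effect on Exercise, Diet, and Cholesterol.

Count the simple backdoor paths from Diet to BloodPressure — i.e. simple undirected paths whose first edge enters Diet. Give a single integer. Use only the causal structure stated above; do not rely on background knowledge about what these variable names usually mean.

6

A backdoor path from Diet to BloodPressure is any simple undirected path whose first edge points into Diet (i.e. leaves Diet via a parent).
Parents of Diet: {Age}.
Enumerating:
  P1: Diet <- Age -> Exercise <- AlcoholUse -> BloodPressure
  P2: Diet <- Age -> Exercise -> BloodPressure
  P3: Diet <- Age -> Exercise -> Cholesterol <- BloodPressure
  P4: Diet <- Age -> Cholesterol <- Exercise <- AlcoholUse -> BloodPressure
  P5: Diet <- Age -> Cholesterol <- Exercise -> BloodPressure
  P6: Diet <- Age -> Cholesterol <- BloodPressure
That exhausts the simple backdoor paths. Count: 6.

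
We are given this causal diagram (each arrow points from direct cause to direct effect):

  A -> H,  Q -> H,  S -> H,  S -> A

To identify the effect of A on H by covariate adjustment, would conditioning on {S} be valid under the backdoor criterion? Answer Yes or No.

Backdoor paths from A to H (paths whose first edge points into A):
  P1: A <- S -> H
Condition 1 (no descendant of A in the set): holds — descendants of A are {H}; none are in {S}.
Condition 2 (every backdoor path blocked by {S}):
  P1: blocked at fork node S ∈ conditioning set.
{S} satisfies the backdoor criterion.

Yes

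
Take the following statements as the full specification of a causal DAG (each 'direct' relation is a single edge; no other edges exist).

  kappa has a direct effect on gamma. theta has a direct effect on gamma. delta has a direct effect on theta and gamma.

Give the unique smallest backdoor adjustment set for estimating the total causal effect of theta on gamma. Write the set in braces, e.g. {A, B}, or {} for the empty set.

{delta}

Variables eligible for adjustment (non-descendants of theta, excluding theta and gamma): {delta, kappa}.
Backdoor paths from theta to gamma:
  P1: theta <- delta -> gamma
The empty set is not sufficient: P1 (theta <- delta -> gamma) has no collider blocking it and no conditioned non-collider, so it is open.
Try {delta}:
  P1: blocked at fork node delta ∈ conditioning set.
{delta} contains no descendant of theta and blocks every backdoor path.
No other singleton works — e.g. {kappa} leaves P1 open — so {delta} is the unique smallest valid adjustment set.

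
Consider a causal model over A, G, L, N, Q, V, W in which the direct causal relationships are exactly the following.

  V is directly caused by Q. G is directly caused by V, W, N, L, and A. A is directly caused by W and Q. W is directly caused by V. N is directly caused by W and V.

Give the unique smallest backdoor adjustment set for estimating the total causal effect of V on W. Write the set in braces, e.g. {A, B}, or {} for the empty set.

Variables eligible for adjustment (non-descendants of V, excluding V and W): {L, Q}.
Backdoor paths from V to W:
  P1: V <- Q -> A <- W
  P2: V <- Q -> A -> G <- W
  P3: V <- Q -> A -> G <- N <- W
Each backdoor path contains an unconditioned collider, so every path is already blocked with the empty conditioning set:
  P1: blocked at collider A (neither it nor any descendant is in the conditioning set).
  P2: blocked at collider G (neither it nor any descendant is in the conditioning set).
  P3: blocked at collider G (neither it nor any descendant is in the conditioning set).
The empty set is therefore the unique smallest valid set.

{}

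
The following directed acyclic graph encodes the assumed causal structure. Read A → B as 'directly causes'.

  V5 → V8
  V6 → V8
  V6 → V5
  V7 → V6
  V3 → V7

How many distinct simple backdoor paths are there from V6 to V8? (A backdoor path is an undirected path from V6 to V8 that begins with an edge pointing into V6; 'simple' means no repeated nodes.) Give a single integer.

0

A backdoor path from V6 to V8 is any simple undirected path whose first edge points into V6 (i.e. leaves V6 via a parent).
Parents of V6: {V7}.
No simple path from any parent of V6 reaches V8 without revisiting V6, so there are no backdoor paths.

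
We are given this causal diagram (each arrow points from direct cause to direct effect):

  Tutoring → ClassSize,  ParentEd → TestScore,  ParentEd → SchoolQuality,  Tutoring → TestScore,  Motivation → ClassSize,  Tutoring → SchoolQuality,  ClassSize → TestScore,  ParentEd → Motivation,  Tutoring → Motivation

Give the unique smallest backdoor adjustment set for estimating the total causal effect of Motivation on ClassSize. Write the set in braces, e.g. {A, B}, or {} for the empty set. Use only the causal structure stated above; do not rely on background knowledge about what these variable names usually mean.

Variables eligible for adjustment (non-descendants of Motivation, excluding Motivation and ClassSize): {ParentEd, SchoolQuality, Tutoring}.
Backdoor paths from Motivation to ClassSize:
  P1: Motivation <- Tutoring -> SchoolQuality <- ParentEd -> TestScore <- ClassSize
  P2: Motivation <- Tutoring -> ClassSize
  P3: Motivation <- Tutoring -> TestScore <- ClassSize
  P4: Motivation <- ParentEd -> SchoolQuality <- Tutoring -> ClassSize
  P5: Motivation <- ParentEd -> SchoolQuality <- Tutoring -> TestScore <- ClassSize
  P6: Motivation <- ParentEd -> TestScore <- Tutoring -> ClassSize
  P7: Motivation <- ParentEd -> TestScore <- ClassSize
The empty set is not sufficient: P2 (Motivation <- Tutoring -> ClassSize) has no collider blocking it and no conditioned non-collider, so it is open.
Try {Tutoring}:
  P1: blocked at fork node Tutoring ∈ conditioning set.
  P2: blocked at fork node Tutoring ∈ conditioning set.
  P3: blocked at fork node Tutoring ∈ conditioning set.
  P4: blocked at collider SchoolQuality (neither it nor any descendant is in the conditioning set).
  P5: blocked at collider SchoolQuality (neither it nor any descendant is in the conditioning set).
  P6: blocked at collider TestScore (neither it nor any descendant is in the conditioning set).
  P7: blocked at collider TestScore (neither it nor any descendant is in the conditioning set).
{Tutoring} contains no descendant of Motivation and blocks every backdoor path.
No other singleton works — e.g. {ParentEd} leaves P2 open — so {Tutoring} is the unique smallest valid adjustment set.

{Tutoring}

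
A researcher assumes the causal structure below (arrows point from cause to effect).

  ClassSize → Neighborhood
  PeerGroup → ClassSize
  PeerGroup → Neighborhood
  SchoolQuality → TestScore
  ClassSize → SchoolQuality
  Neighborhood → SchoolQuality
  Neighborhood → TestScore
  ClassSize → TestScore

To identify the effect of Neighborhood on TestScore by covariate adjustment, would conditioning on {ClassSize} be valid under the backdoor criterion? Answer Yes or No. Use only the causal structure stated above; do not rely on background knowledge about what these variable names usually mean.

Backdoor paths from Neighborhood to TestScore (paths whose first edge points into Neighborhood):
  P1: Neighborhood <- PeerGroup -> ClassSize -> SchoolQuality -> TestScore
  P2: Neighborhood <- PeerGroup -> ClassSize -> TestScore
  P3: Neighborhood <- ClassSize -> SchoolQuality -> TestScore
  P4: Neighborhood <- ClassSize -> TestScore
Condition 1 (no descendant of Neighborhood in the set): holds — descendants of Neighborhood are {SchoolQuality, TestScore}; none are in {ClassSize}.
Condition 2 (every backdoor path blocked by {ClassSize}):
  P1: blocked at chain node ClassSize ∈ conditioning set.
  P2: blocked at chain node ClassSize ∈ conditioning set.
  P3: blocked at fork node ClassSize ∈ conditioning set.
  P4: blocked at fork node ClassSize ∈ conditioning set.
{ClassSize} satisfies the backdoor criterion.

Yes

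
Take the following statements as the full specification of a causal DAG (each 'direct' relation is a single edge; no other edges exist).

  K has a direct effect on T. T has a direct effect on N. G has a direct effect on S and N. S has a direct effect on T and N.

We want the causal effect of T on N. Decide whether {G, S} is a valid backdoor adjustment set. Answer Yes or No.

Yes

Backdoor paths from T to N (paths whose first edge points into T):
  P1: T <- S <- G -> N
  P2: T <- S -> N
Condition 1 (no descendant of T in the set): holds — descendants of T are {N}; none are in {G, S}.
Condition 2 (every backdoor path blocked by {G, S}):
  P1: blocked at chain node S ∈ conditioning set.
  P2: blocked at fork node S ∈ conditioning set.
{G, S} satisfies the backdoor criterion.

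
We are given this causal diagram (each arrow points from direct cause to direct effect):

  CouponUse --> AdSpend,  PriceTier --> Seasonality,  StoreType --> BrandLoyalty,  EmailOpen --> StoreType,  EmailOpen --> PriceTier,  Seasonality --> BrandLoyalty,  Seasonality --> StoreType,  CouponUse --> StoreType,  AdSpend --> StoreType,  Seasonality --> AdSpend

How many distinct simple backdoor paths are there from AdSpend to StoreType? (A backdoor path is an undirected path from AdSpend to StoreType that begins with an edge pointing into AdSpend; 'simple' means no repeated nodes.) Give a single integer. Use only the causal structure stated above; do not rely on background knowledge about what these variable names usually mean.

A backdoor path from AdSpend to StoreType is any simple undirected path whose first edge points into AdSpend (i.e. leaves AdSpend via a parent).
Parents of AdSpend: {CouponUse, Seasonality}.
Enumerating:
  P1: AdSpend <- CouponUse -> StoreType
  P2: AdSpend <- Seasonality <- PriceTier <- EmailOpen -> StoreType
  P3: AdSpend <- Seasonality -> StoreType
  P4: AdSpend <- Seasonality -> BrandLoyalty <- StoreType
That exhausts the simple backdoor paths. Count: 4.

4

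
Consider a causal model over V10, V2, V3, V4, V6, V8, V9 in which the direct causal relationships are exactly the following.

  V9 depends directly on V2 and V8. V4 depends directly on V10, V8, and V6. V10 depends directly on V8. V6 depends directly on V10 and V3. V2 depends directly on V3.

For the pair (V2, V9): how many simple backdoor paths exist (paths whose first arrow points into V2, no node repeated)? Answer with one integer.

A backdoor path from V2 to V9 is any simple undirected path whose first edge points into V2 (i.e. leaves V2 via a parent).
Parents of V2: {V3}.
Enumerating:
  P1: V2 <- V3 -> V6 <- V10 <- V8 -> V9
  P2: V2 <- V3 -> V6 <- V10 -> V4 <- V8 -> V9
  P3: V2 <- V3 -> V6 -> V4 <- V8 -> V9
  P4: V2 <- V3 -> V6 -> V4 <- V10 <- V8 -> V9
That exhausts the simple backdoor paths. Count: 4.

4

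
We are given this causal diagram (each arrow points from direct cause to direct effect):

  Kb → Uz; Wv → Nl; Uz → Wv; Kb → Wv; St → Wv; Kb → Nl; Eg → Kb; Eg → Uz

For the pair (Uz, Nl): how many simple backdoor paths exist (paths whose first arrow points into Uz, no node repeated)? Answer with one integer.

A backdoor path from Uz to Nl is any simple undirected path whose first edge points into Uz (i.e. leaves Uz via a parent).
Parents of Uz: {Eg, Kb}.
Enumerating:
  P1: Uz <- Eg -> Kb -> Wv -> Nl
  P2: Uz <- Eg -> Kb -> Nl
  P3: Uz <- Kb -> Wv -> Nl
  P4: Uz <- Kb -> Nl
That exhausts the simple backdoor paths. Count: 4.

4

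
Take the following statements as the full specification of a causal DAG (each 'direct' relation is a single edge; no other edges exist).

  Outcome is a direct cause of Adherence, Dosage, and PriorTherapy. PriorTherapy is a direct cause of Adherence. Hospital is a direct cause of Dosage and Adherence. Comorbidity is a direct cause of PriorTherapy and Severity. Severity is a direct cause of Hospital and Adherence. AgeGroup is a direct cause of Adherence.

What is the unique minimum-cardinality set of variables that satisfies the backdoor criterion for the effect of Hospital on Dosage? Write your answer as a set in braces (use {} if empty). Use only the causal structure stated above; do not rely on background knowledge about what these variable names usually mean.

Variables eligible for adjustment (non-descendants of Hospital, excluding Hospital and Dosage): {AgeGroup, Comorbidity, Outcome, PriorTherapy, Severity}.
Backdoor paths from Hospital to Dosage:
  P1: Hospital <- Severity <- Comorbidity -> PriorTherapy <- Outcome -> Dosage
  P2: Hospital <- Severity <- Comorbidity -> PriorTherapy -> Adherence <- Outcome -> Dosage
  P3: Hospital <- Severity -> Adherence <- Outcome -> Dosage
  P4: Hospital <- Severity -> Adherence <- PriorTherapy <- Outcome -> Dosage
Each backdoor path contains an unconditioned collider, so every path is already blocked with the empty conditioning set:
  P1: blocked at collider PriorTherapy (neither it nor any descendant is in the conditioning set).
  P2: blocked at collider Adherence (neither it nor any descendant is in the conditioning set).
  P3: blocked at collider Adherence (neither it nor any descendant is in the conditioning set).
  P4: blocked at collider Adherence (neither it nor any descendant is in the conditioning set).
The empty set is therefore the unique smallest valid set.

{}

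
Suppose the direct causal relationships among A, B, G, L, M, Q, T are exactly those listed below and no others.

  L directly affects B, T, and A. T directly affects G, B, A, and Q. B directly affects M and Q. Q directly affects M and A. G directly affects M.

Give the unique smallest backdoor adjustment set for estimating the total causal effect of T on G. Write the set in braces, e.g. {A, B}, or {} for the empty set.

{}

Variables eligible for adjustment (non-descendants of T, excluding T and G): {L}.
Backdoor paths from T to G:
  P1: T <- L -> B -> Q -> M <- G
  P2: T <- L -> B -> M <- G
  P3: T <- L -> A <- Q <- B -> M <- G
  P4: T <- L -> A <- Q -> M <- G
Each backdoor path contains an unconditioned collider, so every path is already blocked with the empty conditioning set:
  P1: blocked at collider M (neither it nor any descendant is in the conditioning set).
  P2: blocked at collider M (neither it nor any descendant is in the conditioning set).
  P3: blocked at collider A (neither it nor any descendant is in the conditioning set).
  P4: blocked at collider A (neither it nor any descendant is in the conditioning set).
The empty set is therefore the unique smallest valid set.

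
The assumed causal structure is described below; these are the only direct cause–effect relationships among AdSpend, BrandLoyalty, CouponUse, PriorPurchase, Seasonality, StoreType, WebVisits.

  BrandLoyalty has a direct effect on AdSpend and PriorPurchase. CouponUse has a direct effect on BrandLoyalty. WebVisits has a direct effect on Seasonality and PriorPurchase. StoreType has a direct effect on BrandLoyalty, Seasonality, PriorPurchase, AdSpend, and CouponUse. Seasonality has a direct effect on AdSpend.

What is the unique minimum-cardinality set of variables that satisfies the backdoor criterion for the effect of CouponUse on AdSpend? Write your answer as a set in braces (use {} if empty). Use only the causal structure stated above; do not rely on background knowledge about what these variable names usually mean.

{StoreType}

Variables eligible for adjustment (non-descendants of CouponUse, excluding CouponUse and AdSpend): {Seasonality, StoreType, WebVisits}.
Backdoor paths from CouponUse to AdSpend:
  P1: CouponUse <- StoreType -> BrandLoyalty -> PriorPurchase <- WebVisits -> Seasonality -> AdSpend
  P2: CouponUse <- StoreType -> BrandLoyalty -> AdSpend
  P3: CouponUse <- StoreType -> PriorPurchase <- WebVisits -> Seasonality -> AdSpend
  P4: CouponUse <- StoreType -> PriorPurchase <- BrandLoyalty -> AdSpend
  P5: CouponUse <- StoreType -> Seasonality <- WebVisits -> PriorPurchase <- BrandLoyalty -> AdSpend
  P6: CouponUse <- StoreType -> Seasonality -> AdSpend
  P7: CouponUse <- StoreType -> AdSpend
The empty set is not sufficient: P2 (CouponUse <- StoreType -> BrandLoyalty -> AdSpend) has no collider blocking it and no conditioned non-collider, so it is open.
Try {StoreType}:
  P1: blocked at fork node StoreType ∈ conditioning set.
  P2: blocked at fork node StoreType ∈ conditioning set.
  P3: blocked at fork node StoreType ∈ conditioning set.
  P4: blocked at fork node StoreType ∈ conditioning set.
  P5: blocked at fork node StoreType ∈ conditioning set.
  P6: blocked at fork node StoreType ∈ conditioning set.
  P7: blocked at fork node StoreType ∈ conditioning set.
{StoreType} contains no descendant of CouponUse and blocks every backdoor path.
No other singleton works — e.g. {WebVisits} leaves P2 open — so {StoreType} is the unique smallest valid adjustment set.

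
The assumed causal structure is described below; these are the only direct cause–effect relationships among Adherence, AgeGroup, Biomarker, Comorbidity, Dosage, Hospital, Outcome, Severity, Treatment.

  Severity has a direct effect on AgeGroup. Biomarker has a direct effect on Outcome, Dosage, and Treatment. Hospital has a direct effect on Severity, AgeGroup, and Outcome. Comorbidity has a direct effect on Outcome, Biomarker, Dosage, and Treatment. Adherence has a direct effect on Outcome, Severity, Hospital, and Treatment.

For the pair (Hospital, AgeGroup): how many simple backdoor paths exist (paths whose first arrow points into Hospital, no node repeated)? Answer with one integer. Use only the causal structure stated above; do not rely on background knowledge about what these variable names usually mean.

1

A backdoor path from Hospital to AgeGroup is any simple undirected path whose first edge points into Hospital (i.e. leaves Hospital via a parent).
Parents of Hospital: {Adherence}.
Enumerating:
  P1: Hospital <- Adherence -> Severity -> AgeGroup
That exhausts the simple backdoor paths. Count: 1.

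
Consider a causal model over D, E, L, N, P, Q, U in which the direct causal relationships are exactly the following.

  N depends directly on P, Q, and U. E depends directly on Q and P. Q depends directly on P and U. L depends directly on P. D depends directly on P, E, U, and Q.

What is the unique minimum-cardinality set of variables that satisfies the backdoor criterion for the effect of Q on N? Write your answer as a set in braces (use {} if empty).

Variables eligible for adjustment (non-descendants of Q, excluding Q and N): {L, P, U}.
Backdoor paths from Q to N:
  P1: Q <- P -> N
  P2: Q <- P -> E -> D <- U -> N
  P3: Q <- P -> D <- U -> N
  P4: Q <- U -> N
  P5: Q <- U -> D <- P -> N
  P6: Q <- U -> D <- E <- P -> N
The empty set is not sufficient: P1 (Q <- P -> N) has no collider blocking it and no conditioned non-collider, so it is open.
Try {P, U}:
  P1: blocked at fork node P ∈ conditioning set.
  P2: blocked at fork node P ∈ conditioning set.
  P3: blocked at fork node P ∈ conditioning set.
  P4: blocked at fork node U ∈ conditioning set.
  P5: blocked at fork node U ∈ conditioning set.
  P6: blocked at fork node U ∈ conditioning set.
{P, U} contains no descendant of Q and blocks every backdoor path.
Every element of {P, U} is needed (dropping P leaves P1 open; dropping U leaves P4 open), so no proper subset is valid.
Among all size-2 subsets of the eligible variables, only {P, U} blocks every backdoor path, so it is the unique smallest valid adjustment set.

{P, U}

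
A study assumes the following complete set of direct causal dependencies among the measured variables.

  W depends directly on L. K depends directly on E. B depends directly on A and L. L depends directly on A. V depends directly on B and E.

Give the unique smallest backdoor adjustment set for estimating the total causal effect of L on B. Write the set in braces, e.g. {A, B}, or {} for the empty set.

Variables eligible for adjustment (non-descendants of L, excluding L and B): {A, E, K}.
Backdoor paths from L to B:
  P1: L <- A -> B
The empty set is not sufficient: P1 (L <- A -> B) has no collider blocking it and no conditioned non-collider, so it is open.
Try {A}:
  P1: blocked at fork node A ∈ conditioning set.
{A} contains no descendant of L and blocks every backdoor path.
No other singleton works — e.g. {E} leaves P1 open — so {A} is the unique smallest valid adjustment set.

{A}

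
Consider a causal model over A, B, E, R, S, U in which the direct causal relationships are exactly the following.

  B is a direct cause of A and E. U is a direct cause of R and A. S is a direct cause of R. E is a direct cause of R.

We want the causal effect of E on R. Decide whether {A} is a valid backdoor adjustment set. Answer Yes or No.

Backdoor paths from E to R (paths whose first edge points into E):
  P1: E <- B -> A <- U -> R
Condition 1 (no descendant of E in the set): holds — descendants of E are {R}; none are in {A}.
Condition 2 (every backdoor path blocked by {A}):
  P1: open — collider(s) A are conditioned on (or have a conditioned descendant) and no non-collider on the path is in the set.
{A} does not satisfy the backdoor criterion.

No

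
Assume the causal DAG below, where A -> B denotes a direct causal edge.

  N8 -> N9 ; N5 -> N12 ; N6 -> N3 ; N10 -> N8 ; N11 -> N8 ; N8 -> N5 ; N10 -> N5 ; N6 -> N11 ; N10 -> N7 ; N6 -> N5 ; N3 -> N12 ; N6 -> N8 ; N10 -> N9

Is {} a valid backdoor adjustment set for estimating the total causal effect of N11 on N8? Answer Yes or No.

Backdoor paths from N11 to N8 (paths whose first edge points into N11):
  P1: N11 <- N6 -> N8
  P2: N11 <- N6 -> N3 -> N12 <- N5 <- N10 -> N8
  P3: N11 <- N6 -> N3 -> N12 <- N5 <- N10 -> N9 <- N8
  P4: N11 <- N6 -> N3 -> N12 <- N5 <- N8
  P5: N11 <- N6 -> N5 <- N10 -> N8
  P6: N11 <- N6 -> N5 <- N10 -> N9 <- N8
  P7: N11 <- N6 -> N5 <- N8
Condition 1 (no descendant of N11 in the set): holds — descendants of N11 are {N12, N5, N8, N9}; none are in {}.
Condition 2 (every backdoor path blocked by {}):
  P1: open — no interior node is in the conditioning set.
  P2: blocked at collider N12 (neither it nor any descendant is in the conditioning set).
  P3: blocked at collider N12 (neither it nor any descendant is in the conditioning set).
  P4: blocked at collider N12 (neither it nor any descendant is in the conditioning set).
  P5: blocked at collider N5 (neither it nor any descendant is in the conditioning set).
  P6: blocked at collider N5 (neither it nor any descendant is in the conditioning set).
  P7: blocked at collider N5 (neither it nor any descendant is in the conditioning set).
{} does not satisfy the backdoor criterion.

No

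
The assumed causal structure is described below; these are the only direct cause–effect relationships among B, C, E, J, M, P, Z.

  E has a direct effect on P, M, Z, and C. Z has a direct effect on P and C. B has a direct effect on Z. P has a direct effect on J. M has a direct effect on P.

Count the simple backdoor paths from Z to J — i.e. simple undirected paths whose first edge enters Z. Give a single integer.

2

A backdoor path from Z to J is any simple undirected path whose first edge points into Z (i.e. leaves Z via a parent).
Parents of Z: {B, E}.
Enumerating:
  P1: Z <- E -> M -> P -> J
  P2: Z <- E -> P -> J
That exhausts the simple backdoor paths. Count: 2.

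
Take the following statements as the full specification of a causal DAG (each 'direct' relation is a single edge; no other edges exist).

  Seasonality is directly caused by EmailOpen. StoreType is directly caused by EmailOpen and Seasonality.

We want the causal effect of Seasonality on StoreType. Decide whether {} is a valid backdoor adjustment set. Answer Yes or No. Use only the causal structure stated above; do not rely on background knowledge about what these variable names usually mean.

No

Backdoor paths from Seasonality to StoreType (paths whose first edge points into Seasonality):
  P1: Seasonality <- EmailOpen -> StoreType
Condition 1 (no descendant of Seasonality in the set): holds — descendants of Seasonality are {StoreType}; none are in {}.
Condition 2 (every backdoor path blocked by {}):
  P1: open — no interior node is in the conditioning set.
{} does not satisfy the backdoor criterion.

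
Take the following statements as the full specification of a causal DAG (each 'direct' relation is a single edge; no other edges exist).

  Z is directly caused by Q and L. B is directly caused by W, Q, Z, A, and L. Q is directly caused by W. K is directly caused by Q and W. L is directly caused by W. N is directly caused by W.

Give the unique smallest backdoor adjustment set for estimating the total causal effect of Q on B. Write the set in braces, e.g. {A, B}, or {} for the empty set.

Variables eligible for adjustment (non-descendants of Q, excluding Q and B): {A, L, N, W}.
Backdoor paths from Q to B:
  P1: Q <- W -> L -> Z -> B
  P2: Q <- W -> L -> B
  P3: Q <- W -> B
The empty set is not sufficient: P1 (Q <- W -> L -> Z -> B) has no collider blocking it and no conditioned non-collider, so it is open.
Try {W}:
  P1: blocked at fork node W ∈ conditioning set.
  P2: blocked at fork node W ∈ conditioning set.
  P3: blocked at fork node W ∈ conditioning set.
{W} contains no descendant of Q and blocks every backdoor path.
No other singleton works — e.g. {A} leaves P1 open — so {W} is the unique smallest valid adjustment set.

{W}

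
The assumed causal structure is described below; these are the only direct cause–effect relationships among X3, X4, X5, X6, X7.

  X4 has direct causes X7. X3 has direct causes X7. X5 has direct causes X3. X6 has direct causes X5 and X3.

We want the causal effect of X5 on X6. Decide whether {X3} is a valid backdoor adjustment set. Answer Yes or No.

Backdoor paths from X5 to X6 (paths whose first edge points into X5):
  P1: X5 <- X3 -> X6
Condition 1 (no descendant of X5 in the set): holds — descendants of X5 are {X6}; none are in {X3}.
Condition 2 (every backdoor path blocked by {X3}):
  P1: blocked at fork node X3 ∈ conditioning set.
{X3} satisfies the backdoor criterion.

Yes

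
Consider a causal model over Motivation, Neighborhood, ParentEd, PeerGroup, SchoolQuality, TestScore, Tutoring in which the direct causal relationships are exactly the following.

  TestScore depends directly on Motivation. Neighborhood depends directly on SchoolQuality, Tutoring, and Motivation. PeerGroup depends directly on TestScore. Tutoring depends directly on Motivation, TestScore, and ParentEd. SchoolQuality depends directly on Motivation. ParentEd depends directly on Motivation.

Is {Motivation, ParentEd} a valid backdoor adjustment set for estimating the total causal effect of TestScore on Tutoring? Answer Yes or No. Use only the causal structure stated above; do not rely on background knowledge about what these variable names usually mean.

Yes

Backdoor paths from TestScore to Tutoring (paths whose first edge points into TestScore):
  P1: TestScore <- Motivation -> SchoolQuality -> Neighborhood <- Tutoring
  P2: TestScore <- Motivation -> ParentEd -> Tutoring
  P3: TestScore <- Motivation -> Tutoring
  P4: TestScore <- Motivation -> Neighborhood <- Tutoring
Condition 1 (no descendant of TestScore in the set): holds — descendants of TestScore are {Neighborhood, PeerGroup, Tutoring}; none are in {Motivation, ParentEd}.
Condition 2 (every backdoor path blocked by {Motivation, ParentEd}):
  P1: blocked at fork node Motivation ∈ conditioning set.
  P2: blocked at fork node Motivation ∈ conditioning set.
  P3: blocked at fork node Motivation ∈ conditioning set.
  P4: blocked at fork node Motivation ∈ conditioning set.
{Motivation, ParentEd} satisfies the backdoor criterion.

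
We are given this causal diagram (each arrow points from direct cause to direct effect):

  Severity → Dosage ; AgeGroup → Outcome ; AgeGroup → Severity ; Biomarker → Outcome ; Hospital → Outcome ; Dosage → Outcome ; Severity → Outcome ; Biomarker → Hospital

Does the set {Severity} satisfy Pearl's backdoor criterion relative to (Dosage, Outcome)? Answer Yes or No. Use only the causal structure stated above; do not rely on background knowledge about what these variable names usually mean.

Backdoor paths from Dosage to Outcome (paths whose first edge points into Dosage):
  P1: Dosage <- Severity <- AgeGroup -> Outcome
  P2: Dosage <- Severity -> Outcome
Condition 1 (no descendant of Dosage in the set): holds — descendants of Dosage are {Outcome}; none are in {Severity}.
Condition 2 (every backdoor path blocked by {Severity}):
  P1: blocked at chain node Severity ∈ conditioning set.
  P2: blocked at fork node Severity ∈ conditioning set.
{Severity} satisfies the backdoor criterion.

Yes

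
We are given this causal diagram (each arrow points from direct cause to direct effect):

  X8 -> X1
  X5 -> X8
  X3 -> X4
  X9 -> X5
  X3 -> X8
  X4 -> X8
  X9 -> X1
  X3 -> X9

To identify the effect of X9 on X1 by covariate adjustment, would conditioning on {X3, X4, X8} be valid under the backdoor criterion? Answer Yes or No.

Backdoor paths from X9 to X1 (paths whose first edge points into X9):
  P1: X9 <- X3 -> X4 -> X8 -> X1
  P2: X9 <- X3 -> X8 -> X1
Condition 1 (no descendant of X9 in the set): FAILS — X8 is a descendant of X9.
Condition 2 (every backdoor path blocked by {X3, X4, X8}):
  P1: blocked at fork node X3 ∈ conditioning set.
  P2: blocked at fork node X3 ∈ conditioning set.
{X3, X4, X8} does not satisfy the backdoor criterion.

No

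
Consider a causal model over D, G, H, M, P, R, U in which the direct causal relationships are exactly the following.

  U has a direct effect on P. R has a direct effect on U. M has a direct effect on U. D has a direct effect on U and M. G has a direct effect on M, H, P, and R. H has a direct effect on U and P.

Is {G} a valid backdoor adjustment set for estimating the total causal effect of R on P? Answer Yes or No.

Yes

Backdoor paths from R to P (paths whose first edge points into R):
  P1: R <- G -> H -> U -> P
  P2: R <- G -> H -> P
  P3: R <- G -> M <- D -> U <- H -> P
  P4: R <- G -> M <- D -> U -> P
  P5: R <- G -> M -> U <- H -> P
  P6: R <- G -> M -> U -> P
  P7: R <- G -> P
Condition 1 (no descendant of R in the set): holds — descendants of R are {P, U}; none are in {G}.
Condition 2 (every backdoor path blocked by {G}):
  P1: blocked at fork node G ∈ conditioning set.
  P2: blocked at fork node G ∈ conditioning set.
  P3: blocked at fork node G ∈ conditioning set.
  P4: blocked at fork node G ∈ conditioning set.
  P5: blocked at fork node G ∈ conditioning set.
  P6: blocked at fork node G ∈ conditioning set.
  P7: blocked at fork node G ∈ conditioning set.
{G} satisfies the backdoor criterion.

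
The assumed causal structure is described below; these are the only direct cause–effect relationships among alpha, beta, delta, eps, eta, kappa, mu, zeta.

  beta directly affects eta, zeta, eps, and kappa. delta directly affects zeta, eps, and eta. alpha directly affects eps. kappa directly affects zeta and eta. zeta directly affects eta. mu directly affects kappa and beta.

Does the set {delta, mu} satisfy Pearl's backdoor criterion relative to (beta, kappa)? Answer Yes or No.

Yes

Backdoor paths from beta to kappa (paths whose first edge points into beta):
  P1: beta <- mu -> kappa
Condition 1 (no descendant of beta in the set): holds — descendants of beta are {eps, eta, kappa, zeta}; none are in {delta, mu}.
Condition 2 (every backdoor path blocked by {delta, mu}):
  P1: blocked at fork node mu ∈ conditioning set.
{delta, mu} satisfies the backdoor criterion.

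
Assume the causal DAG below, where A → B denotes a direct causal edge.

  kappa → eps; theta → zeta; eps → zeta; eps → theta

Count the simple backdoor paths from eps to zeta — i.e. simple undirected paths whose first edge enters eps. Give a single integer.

0

A backdoor path from eps to zeta is any simple undirected path whose first edge points into eps (i.e. leaves eps via a parent).
Parents of eps: {kappa}.
No simple path from any parent of eps reaches zeta without revisiting eps, so there are no backdoor paths.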